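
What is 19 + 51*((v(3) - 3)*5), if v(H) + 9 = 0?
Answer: -3041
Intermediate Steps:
v(H) = -9 (v(H) = -9 + 0 = -9)
19 + 51*((v(3) - 3)*5) = 19 + 51*((-9 - 3)*5) = 19 + 51*(-12*5) = 19 + 51*(-60) = 19 - 3060 = -3041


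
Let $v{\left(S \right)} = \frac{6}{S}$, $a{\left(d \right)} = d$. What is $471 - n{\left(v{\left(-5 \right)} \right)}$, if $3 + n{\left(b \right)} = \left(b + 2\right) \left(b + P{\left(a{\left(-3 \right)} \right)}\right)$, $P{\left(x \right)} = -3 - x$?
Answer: $\frac{11874}{25} \approx 474.96$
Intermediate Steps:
$n{\left(b \right)} = -3 + b \left(2 + b\right)$ ($n{\left(b \right)} = -3 + \left(b + 2\right) \left(b - 0\right) = -3 + \left(2 + b\right) \left(b + \left(-3 + 3\right)\right) = -3 + \left(2 + b\right) \left(b + 0\right) = -3 + \left(2 + b\right) b = -3 + b \left(2 + b\right)$)
$471 - n{\left(v{\left(-5 \right)} \right)} = 471 - \left(-3 + \left(\frac{6}{-5}\right)^{2} + 2 \frac{6}{-5}\right) = 471 - \left(-3 + \left(6 \left(- \frac{1}{5}\right)\right)^{2} + 2 \cdot 6 \left(- \frac{1}{5}\right)\right) = 471 - \left(-3 + \left(- \frac{6}{5}\right)^{2} + 2 \left(- \frac{6}{5}\right)\right) = 471 - \left(-3 + \frac{36}{25} - \frac{12}{5}\right) = 471 - - \frac{99}{25} = 471 + \frac{99}{25} = \frac{11874}{25}$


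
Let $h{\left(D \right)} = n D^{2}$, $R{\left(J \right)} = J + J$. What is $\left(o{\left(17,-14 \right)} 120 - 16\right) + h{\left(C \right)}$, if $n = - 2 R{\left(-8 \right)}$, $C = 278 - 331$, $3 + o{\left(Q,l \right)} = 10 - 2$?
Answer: $90472$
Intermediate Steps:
$R{\left(J \right)} = 2 J$
$o{\left(Q,l \right)} = 5$ ($o{\left(Q,l \right)} = -3 + \left(10 - 2\right) = -3 + 8 = 5$)
$C = -53$
$n = 32$ ($n = - 2 \cdot 2 \left(-8\right) = \left(-2\right) \left(-16\right) = 32$)
$h{\left(D \right)} = 32 D^{2}$
$\left(o{\left(17,-14 \right)} 120 - 16\right) + h{\left(C \right)} = \left(5 \cdot 120 - 16\right) + 32 \left(-53\right)^{2} = \left(600 - 16\right) + 32 \cdot 2809 = 584 + 89888 = 90472$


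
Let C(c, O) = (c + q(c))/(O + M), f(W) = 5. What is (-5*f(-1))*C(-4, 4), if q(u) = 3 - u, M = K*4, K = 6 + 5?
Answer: -25/16 ≈ -1.5625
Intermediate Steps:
K = 11
M = 44 (M = 11*4 = 44)
C(c, O) = 3/(44 + O) (C(c, O) = (c + (3 - c))/(O + 44) = 3/(44 + O))
(-5*f(-1))*C(-4, 4) = (-5*5)*(3/(44 + 4)) = -75/48 = -25*1/16 = -25/16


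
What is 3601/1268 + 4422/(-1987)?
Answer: 1548091/2519516 ≈ 0.61444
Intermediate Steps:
3601/1268 + 4422/(-1987) = 3601*(1/1268) + 4422*(-1/1987) = 3601/1268 - 4422/1987 = 1548091/2519516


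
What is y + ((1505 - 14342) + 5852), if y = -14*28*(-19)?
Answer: 463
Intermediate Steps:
y = 7448 (y = -392*(-19) = 7448)
y + ((1505 - 14342) + 5852) = 7448 + ((1505 - 14342) + 5852) = 7448 + (-12837 + 5852) = 7448 - 6985 = 463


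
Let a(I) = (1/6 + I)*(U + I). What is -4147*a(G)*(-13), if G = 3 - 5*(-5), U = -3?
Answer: 227773975/6 ≈ 3.7962e+7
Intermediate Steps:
G = 28 (G = 3 + 25 = 28)
a(I) = (-3 + I)*(⅙ + I) (a(I) = (1/6 + I)*(-3 + I) = (⅙ + I)*(-3 + I) = (-3 + I)*(⅙ + I))
-4147*a(G)*(-13) = -4147*(-½ + 28² - 17/6*28)*(-13) = -4147*(-½ + 784 - 238/3)*(-13) = -17521075*(-13)/6 = -4147*(-54925/6) = 227773975/6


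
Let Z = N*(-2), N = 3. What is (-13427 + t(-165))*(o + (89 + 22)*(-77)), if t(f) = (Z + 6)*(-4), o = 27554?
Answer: -255206989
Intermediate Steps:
Z = -6 (Z = 3*(-2) = -6)
t(f) = 0 (t(f) = (-6 + 6)*(-4) = 0*(-4) = 0)
(-13427 + t(-165))*(o + (89 + 22)*(-77)) = (-13427 + 0)*(27554 + (89 + 22)*(-77)) = -13427*(27554 + 111*(-77)) = -13427*(27554 - 8547) = -13427*19007 = -255206989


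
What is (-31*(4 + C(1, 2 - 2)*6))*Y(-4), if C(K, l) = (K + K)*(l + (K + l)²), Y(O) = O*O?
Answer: -7936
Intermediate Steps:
Y(O) = O²
C(K, l) = 2*K*(l + (K + l)²) (C(K, l) = (2*K)*(l + (K + l)²) = 2*K*(l + (K + l)²))
(-31*(4 + C(1, 2 - 2)*6))*Y(-4) = -31*(4 + (2*1*((2 - 2) + (1 + (2 - 2))²))*6)*(-4)² = -31*(4 + (2*1*(0 + (1 + 0)²))*6)*16 = -31*(4 + (2*1*(0 + 1²))*6)*16 = -31*(4 + (2*1*(0 + 1))*6)*16 = -31*(4 + (2*1*1)*6)*16 = -31*(4 + 2*6)*16 = -31*(4 + 12)*16 = -31*16*16 = -496*16 = -7936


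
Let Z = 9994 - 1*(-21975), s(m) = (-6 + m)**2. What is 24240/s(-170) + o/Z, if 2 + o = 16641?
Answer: 11520877/8841712 ≈ 1.3030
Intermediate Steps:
o = 16639 (o = -2 + 16641 = 16639)
Z = 31969 (Z = 9994 + 21975 = 31969)
24240/s(-170) + o/Z = 24240/((-6 - 170)**2) + 16639/31969 = 24240/((-176)**2) + 16639*(1/31969) = 24240/30976 + 2377/4567 = 24240*(1/30976) + 2377/4567 = 1515/1936 + 2377/4567 = 11520877/8841712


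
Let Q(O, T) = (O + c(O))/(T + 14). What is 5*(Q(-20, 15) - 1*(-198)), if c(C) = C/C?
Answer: 28615/29 ≈ 986.72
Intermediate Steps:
c(C) = 1
Q(O, T) = (1 + O)/(14 + T) (Q(O, T) = (O + 1)/(T + 14) = (1 + O)/(14 + T))
5*(Q(-20, 15) - 1*(-198)) = 5*((1 - 20)/(14 + 15) - 1*(-198)) = 5*(-19/29 + 198) = 5*(5723/29) = 28615/29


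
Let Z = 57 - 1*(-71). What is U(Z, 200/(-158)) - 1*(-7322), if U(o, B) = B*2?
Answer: 578238/79 ≈ 7319.5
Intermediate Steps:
Z = 128 (Z = 57 + 71 = 128)
U(o, B) = 2*B
U(Z, 200/(-158)) - 1*(-7322) = 2*(200/(-158)) - 1*(-7322) = 2*(200*(-1/158)) + 7322 = 2*(-100/79) + 7322 = -200/79 + 7322 = 578238/79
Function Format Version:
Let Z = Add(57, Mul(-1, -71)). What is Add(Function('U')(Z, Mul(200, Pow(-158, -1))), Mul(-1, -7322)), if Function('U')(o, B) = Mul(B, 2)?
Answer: Rational(578238, 79) ≈ 7319.5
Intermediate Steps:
Z = 128 (Z = Add(57, 71) = 128)
Function('U')(o, B) = Mul(2, B)
Add(Function('U')(Z, Mul(200, Pow(-158, -1))), Mul(-1, -7322)) = Add(Mul(2, Mul(200, Pow(-158, -1))), Mul(-1, -7322)) = Add(Mul(2, Mul(200, Rational(-1, 158))), 7322) = Add(Mul(2, Rational(-100, 79)), 7322) = Add(Rational(-200, 79), 7322) = Rational(578238, 79)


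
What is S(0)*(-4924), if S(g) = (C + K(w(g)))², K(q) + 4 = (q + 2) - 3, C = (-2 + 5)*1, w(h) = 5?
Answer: -44316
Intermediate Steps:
C = 3 (C = 3*1 = 3)
K(q) = -5 + q (K(q) = -4 + ((q + 2) - 3) = -4 + ((2 + q) - 3) = -4 + (-1 + q) = -5 + q)
S(g) = 9 (S(g) = (3 + (-5 + 5))² = (3 + 0)² = 3² = 9)
S(0)*(-4924) = 9*(-4924) = -44316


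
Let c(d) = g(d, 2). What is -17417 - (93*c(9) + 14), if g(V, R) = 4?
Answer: -17803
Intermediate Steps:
c(d) = 4
-17417 - (93*c(9) + 14) = -17417 - (93*4 + 14) = -17417 - (372 + 14) = -17417 - 1*386 = -17417 - 386 = -17803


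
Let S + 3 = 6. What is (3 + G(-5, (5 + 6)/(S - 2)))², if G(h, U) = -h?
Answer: 64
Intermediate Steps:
S = 3 (S = -3 + 6 = 3)
(3 + G(-5, (5 + 6)/(S - 2)))² = (3 - 1*(-5))² = (3 + 5)² = 8² = 64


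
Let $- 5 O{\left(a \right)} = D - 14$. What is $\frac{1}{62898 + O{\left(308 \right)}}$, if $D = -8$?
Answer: $\frac{5}{314512} \approx 1.5898 \cdot 10^{-5}$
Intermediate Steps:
$O{\left(a \right)} = \frac{22}{5}$ ($O{\left(a \right)} = - \frac{-8 - 14}{5} = \left(- \frac{1}{5}\right) \left(-22\right) = \frac{22}{5}$)
$\frac{1}{62898 + O{\left(308 \right)}} = \frac{1}{62898 + \frac{22}{5}} = \frac{1}{\frac{314512}{5}} = \frac{5}{314512}$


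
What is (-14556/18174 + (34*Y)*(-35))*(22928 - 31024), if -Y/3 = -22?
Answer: 1926039096256/3029 ≈ 6.3587e+8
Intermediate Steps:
Y = 66 (Y = -3*(-22) = 66)
(-14556/18174 + (34*Y)*(-35))*(22928 - 31024) = (-14556/18174 + (34*66)*(-35))*(22928 - 31024) = (-14556*1/18174 + 2244*(-35))*(-8096) = (-2426/3029 - 78540)*(-8096) = -237900086/3029*(-8096) = 1926039096256/3029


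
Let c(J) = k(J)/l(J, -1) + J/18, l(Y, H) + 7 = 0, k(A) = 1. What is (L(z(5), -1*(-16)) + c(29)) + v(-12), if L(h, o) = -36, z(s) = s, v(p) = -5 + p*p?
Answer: 13163/126 ≈ 104.47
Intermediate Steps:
v(p) = -5 + p²
l(Y, H) = -7 (l(Y, H) = -7 + 0 = -7)
c(J) = -⅐ + J/18 (c(J) = 1/(-7) + J/18 = 1*(-⅐) + J*(1/18) = -⅐ + J/18)
(L(z(5), -1*(-16)) + c(29)) + v(-12) = (-36 + (-⅐ + (1/18)*29)) + (-5 + (-12)²) = (-36 + (-⅐ + 29/18)) + (-5 + 144) = (-36 + 185/126) + 139 = -4351/126 + 139 = 13163/126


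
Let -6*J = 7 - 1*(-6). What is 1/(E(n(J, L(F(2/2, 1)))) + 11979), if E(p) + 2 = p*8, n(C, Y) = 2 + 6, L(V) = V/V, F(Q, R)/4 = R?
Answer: 1/12041 ≈ 8.3050e-5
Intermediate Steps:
J = -13/6 (J = -(7 - 1*(-6))/6 = -(7 + 6)/6 = -1/6*13 = -13/6 ≈ -2.1667)
F(Q, R) = 4*R
L(V) = 1
n(C, Y) = 8
E(p) = -2 + 8*p (E(p) = -2 + p*8 = -2 + 8*p)
1/(E(n(J, L(F(2/2, 1)))) + 11979) = 1/((-2 + 8*8) + 11979) = 1/((-2 + 64) + 11979) = 1/(62 + 11979) = 1/12041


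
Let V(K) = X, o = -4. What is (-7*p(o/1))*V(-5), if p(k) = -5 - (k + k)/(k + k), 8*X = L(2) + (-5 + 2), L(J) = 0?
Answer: -63/4 ≈ -15.750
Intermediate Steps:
X = -3/8 (X = (0 + (-5 + 2))/8 = (0 - 3)/8 = (⅛)*(-3) = -3/8 ≈ -0.37500)
V(K) = -3/8
p(k) = -6 (p(k) = -5 - 2*k/(2*k) = -5 - 2*k*1/(2*k) = -5 - 1*1 = -5 - 1 = -6)
(-7*p(o/1))*V(-5) = -7*(-6)*(-3/8) = 42*(-3/8) = -63/4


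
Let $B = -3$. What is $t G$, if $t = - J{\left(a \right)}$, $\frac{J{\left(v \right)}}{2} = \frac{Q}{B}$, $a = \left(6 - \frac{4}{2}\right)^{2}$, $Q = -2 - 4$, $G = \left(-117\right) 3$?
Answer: $1404$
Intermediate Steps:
$G = -351$
$Q = -6$
$a = 16$ ($a = \left(6 - 2\right)^{2} = 4^{2} = 16$)
$J{\left(v \right)} = 4$ ($J{\left(v \right)} = 2 \left(- \frac{6}{-3}\right) = 2 \left(\left(-6\right) \left(- \frac{1}{3}\right)\right) = 2 \cdot 2 = 4$)
$t = -4$ ($t = \left(-1\right) 4 = -4$)
$t G = \left(-4\right) \left(-351\right) = 1404$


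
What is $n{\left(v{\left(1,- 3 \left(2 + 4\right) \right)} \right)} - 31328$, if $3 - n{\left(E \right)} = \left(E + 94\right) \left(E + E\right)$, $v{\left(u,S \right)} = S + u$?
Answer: $-28707$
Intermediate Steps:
$n{\left(E \right)} = 3 - 2 E \left(94 + E\right)$ ($n{\left(E \right)} = 3 - \left(E + 94\right) \left(E + E\right) = 3 - \left(94 + E\right) 2 E = 3 - 2 E \left(94 + E\right)$)
$n{\left(v{\left(1,- 3 \left(2 + 4\right) \right)} \right)} - 31328 = \left(3 - 188 \left(- 3 \left(2 + 4\right) + 1\right) - 2 \left(- 3 \left(2 + 4\right) + 1\right)^{2}\right) - 31328 = \left(3 - 188 \left(\left(-3\right) 6 + 1\right) - 2 \left(\left(-3\right) 6 + 1\right)^{2}\right) - 31328 = \left(3 - 188 \left(-18 + 1\right) - 2 \left(-18 + 1\right)^{2}\right) - 31328 = \left(3 - -3196 - 2 \left(-17\right)^{2}\right) - 31328 = \left(3 + 3196 - 578\right) - 31328 = 2621 - 31328 = -28707$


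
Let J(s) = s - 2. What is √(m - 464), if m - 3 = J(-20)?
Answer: I*√483 ≈ 21.977*I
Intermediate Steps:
J(s) = -2 + s
m = -19 (m = 3 + (-2 - 20) = 3 - 22 = -19)
√(m - 464) = √(-19 - 464) = √(-483) = I*√483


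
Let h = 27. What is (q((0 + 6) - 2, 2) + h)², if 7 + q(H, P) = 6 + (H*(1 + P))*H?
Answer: 5476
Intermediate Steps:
q(H, P) = -1 + H²*(1 + P) (q(H, P) = -7 + (6 + (H*(1 + P))*H) = -7 + (6 + H²*(1 + P)) = -1 + H²*(1 + P))
(q((0 + 6) - 2, 2) + h)² = ((-1 + ((0 + 6) - 2)² + 2*((0 + 6) - 2)²) + 27)² = ((-1 + (6 - 2)² + 2*(6 - 2)²) + 27)² = ((-1 + 4² + 2*4²) + 27)² = ((-1 + 16 + 2*16) + 27)² = ((-1 + 16 + 32) + 27)² = (47 + 27)² = 74² = 5476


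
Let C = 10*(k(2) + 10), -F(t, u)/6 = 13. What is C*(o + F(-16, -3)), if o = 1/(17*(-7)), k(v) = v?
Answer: -1113960/119 ≈ -9361.0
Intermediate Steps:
F(t, u) = -78 (F(t, u) = -6*13 = -78)
C = 120 (C = 10*(2 + 10) = 10*12 = 120)
o = -1/119 (o = 1/(-119) = -1/119 ≈ -0.0084034)
C*(o + F(-16, -3)) = 120*(-1/119 - 78) = 120*(-9283/119) = -1113960/119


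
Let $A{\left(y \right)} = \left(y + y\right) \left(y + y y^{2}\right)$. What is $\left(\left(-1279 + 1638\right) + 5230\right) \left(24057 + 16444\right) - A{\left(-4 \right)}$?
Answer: $226359545$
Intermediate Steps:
$A{\left(y \right)} = 2 y \left(y + y^{3}\right)$
$\left(\left(-1279 + 1638\right) + 5230\right) \left(24057 + 16444\right) - A{\left(-4 \right)} = \left(\left(-1279 + 1638\right) + 5230\right) \left(24057 + 16444\right) - 2 \left(-4\right)^{2} \left(1 + \left(-4\right)^{2}\right) = \left(359 + 5230\right) 40501 - 2 \cdot 16 \left(1 + 16\right) = 5589 \cdot 40501 - 2 \cdot 16 \cdot 17 = 226360089 - 544 = 226359545$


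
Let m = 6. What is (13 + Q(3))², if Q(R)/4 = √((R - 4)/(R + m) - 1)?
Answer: 1361/9 + 104*I*√10/3 ≈ 151.22 + 109.63*I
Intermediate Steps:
Q(R) = 4*√(-1 + (-4 + R)/(6 + R)) (Q(R) = 4*√((R - 4)/(R + 6) - 1) = 4*√((-4 + R)/(6 + R) - 1) = 4*√(-1 + (-4 + R)/(6 + R)))
(13 + Q(3))² = (13 + 4*√10*√(-1/(6 + 3)))² = (13 + 4*√10*√(-1/9))² = (13 + 4*√10*√(-1*⅑))² = (13 + 4*√10*√(-⅑))² = (13 + 4*√10*(I/3))² = (13 + 4*I*√10/3)²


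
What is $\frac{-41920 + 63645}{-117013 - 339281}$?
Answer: $- \frac{21725}{456294} \approx -0.047612$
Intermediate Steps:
$\frac{-41920 + 63645}{-117013 - 339281} = \frac{21725}{-456294} = 21725 \left(- \frac{1}{456294}\right) = - \frac{21725}{456294}$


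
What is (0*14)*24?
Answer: 0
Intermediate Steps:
(0*14)*24 = 0*24 = 0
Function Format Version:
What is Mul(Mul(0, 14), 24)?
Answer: 0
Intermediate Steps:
Mul(Mul(0, 14), 24) = Mul(0, 24) = 0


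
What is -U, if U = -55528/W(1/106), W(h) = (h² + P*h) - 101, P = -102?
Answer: -623912608/1145647 ≈ -544.59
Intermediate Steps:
W(h) = -101 + h² - 102*h (W(h) = (h² - 102*h) - 101 = -101 + h² - 102*h)
U = 623912608/1145647 (U = -55528/(-101 + (1/106)² - 102/106) = -55528/(-101 + (1/106)² - 102*1/106) = -55528/(-101 + 1/11236 - 51/53) = -55528/(-1145647/11236) = -55528*(-11236/1145647) = 623912608/1145647 ≈ 544.59)
-U = -1*623912608/1145647 = -623912608/1145647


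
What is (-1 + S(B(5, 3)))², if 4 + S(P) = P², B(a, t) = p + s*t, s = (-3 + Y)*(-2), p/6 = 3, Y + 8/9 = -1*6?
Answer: 2892180841/81 ≈ 3.5706e+7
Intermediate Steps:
Y = -62/9 (Y = -8/9 - 1*6 = -8/9 - 6 = -62/9 ≈ -6.8889)
p = 18 (p = 6*3 = 18)
s = 178/9 (s = (-3 - 62/9)*(-2) = -89/9*(-2) = 178/9 ≈ 19.778)
B(a, t) = 18 + 178*t/9
S(P) = -4 + P²
(-1 + S(B(5, 3)))² = (-1 + (-4 + (18 + (178/9)*3)²))² = (-1 + (-4 + (18 + 178/3)²))² = (-1 + (-4 + (232/3)²))² = (-1 + (-4 + 53824/9))² = (-1 + 53788/9)² = (53779/9)² = 2892180841/81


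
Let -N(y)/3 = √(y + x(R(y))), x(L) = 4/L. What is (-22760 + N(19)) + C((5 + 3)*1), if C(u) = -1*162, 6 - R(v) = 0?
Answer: -22922 - √177 ≈ -22935.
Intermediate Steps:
R(v) = 6 (R(v) = 6 - 1*0 = 6 + 0 = 6)
C(u) = -162
N(y) = -3*√(⅔ + y) (N(y) = -3*√(y + 4/6) = -3*√(y + 4*(⅙)) = -3*√(y + ⅔) = -3*√(⅔ + y))
(-22760 + N(19)) + C((5 + 3)*1) = (-22760 - √(6 + 9*19)) - 162 = (-22760 - √(6 + 171)) - 162 = (-22760 - √177) - 162 = -22922 - √177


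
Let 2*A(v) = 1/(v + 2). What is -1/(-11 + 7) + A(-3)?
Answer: -1/4 ≈ -0.25000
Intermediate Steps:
A(v) = 1/(2*(2 + v)) (A(v) = 1/(2*(v + 2)) = 1/(2*(2 + v)))
-1/(-11 + 7) + A(-3) = -1/(-11 + 7) + 1/(2*(2 - 3)) = -1/(-4) + (1/2)/(-1) = -1*(-1/4) + (1/2)*(-1) = 1/4 - 1/2 = -1/4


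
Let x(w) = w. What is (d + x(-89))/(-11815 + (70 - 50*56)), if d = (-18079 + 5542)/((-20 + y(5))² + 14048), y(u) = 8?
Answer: 255125/41284528 ≈ 0.0061797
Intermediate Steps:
d = -12537/14192 (d = (-18079 + 5542)/((-20 + 8)² + 14048) = -12537/((-12)² + 14048) = -12537/(144 + 14048) = -12537/14192 ≈ -0.88338)
(d + x(-89))/(-11815 + (70 - 50*56)) = (-12537/14192 - 89)/(-11815 + (70 - 50*56)) = -1275625/(14192*(-11815 + (70 - 2800))) = -1275625/(14192*(-11815 - 2730)) = -1275625/14192/(-14545) = -1275625/14192*(-1/14545) = 255125/41284528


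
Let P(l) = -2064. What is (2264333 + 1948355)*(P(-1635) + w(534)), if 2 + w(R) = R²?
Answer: 1192569845920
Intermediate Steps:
w(R) = -2 + R²
(2264333 + 1948355)*(P(-1635) + w(534)) = (2264333 + 1948355)*(-2064 + (-2 + 534²)) = 4212688*(-2064 + (-2 + 285156)) = 4212688*(-2064 + 285154) = 4212688*283090 = 1192569845920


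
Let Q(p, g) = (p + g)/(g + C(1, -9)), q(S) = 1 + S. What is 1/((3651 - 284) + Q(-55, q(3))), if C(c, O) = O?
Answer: 5/16886 ≈ 0.00029610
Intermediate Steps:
Q(p, g) = (g + p)/(-9 + g) (Q(p, g) = (p + g)/(g - 9) = (g + p)/(-9 + g))
1/((3651 - 284) + Q(-55, q(3))) = 1/((3651 - 284) + ((1 + 3) - 55)/(-9 + (1 + 3))) = 1/(3367 + (4 - 55)/(-9 + 4)) = 1/(3367 - 51/(-5)) = 1/(3367 - ⅕*(-51)) = 1/(3367 + 51/5) = 1/(16886/5) = 5/16886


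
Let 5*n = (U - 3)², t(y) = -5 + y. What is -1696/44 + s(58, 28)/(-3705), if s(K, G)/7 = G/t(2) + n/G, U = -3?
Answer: -23553317/611325 ≈ -38.528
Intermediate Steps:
n = 36/5 (n = (-3 - 3)²/5 = (⅕)*(-6)² = (⅕)*36 = 36/5 ≈ 7.2000)
s(K, G) = -7*G/3 + 252/(5*G) (s(K, G) = 7*(G/(-5 + 2) + 36/(5*G)) = 7*(G/(-3) + 36/(5*G)) = 7*(G*(-⅓) + 36/(5*G)) = 7*(-G/3 + 36/(5*G)) = -7*G/3 + 252/(5*G))
-1696/44 + s(58, 28)/(-3705) = -1696/44 + ((7/15)*(108 - 5*28²)/28)/(-3705) = -1696*1/44 + ((7/15)*(1/28)*(108 - 5*784))*(-1/3705) = -424/11 + ((7/15)*(1/28)*(108 - 3920))*(-1/3705) = -424/11 + ((7/15)*(1/28)*(-3812))*(-1/3705) = -424/11 - 953/15*(-1/3705) = -424/11 + 953/55575 = -23553317/611325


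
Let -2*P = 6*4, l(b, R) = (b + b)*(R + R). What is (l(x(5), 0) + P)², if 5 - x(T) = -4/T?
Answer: 144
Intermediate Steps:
x(T) = 5 + 4/T (x(T) = 5 - (-4)/T = 5 + 4/T)
l(b, R) = 4*R*b (l(b, R) = (2*b)*(2*R) = 4*R*b)
P = -12 (P = -3*4 = -½*24 = -12)
(l(x(5), 0) + P)² = (4*0*(5 + 4/5) - 12)² = (4*0*(5 + 4*(⅕)) - 12)² = (4*0*(5 + ⅘) - 12)² = (4*0*(29/5) - 12)² = (0 - 12)² = (-12)² = 144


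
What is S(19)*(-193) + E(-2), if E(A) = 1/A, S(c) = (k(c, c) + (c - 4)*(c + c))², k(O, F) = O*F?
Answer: -334569747/2 ≈ -1.6728e+8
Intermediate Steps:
k(O, F) = F*O
S(c) = (c² + 2*c*(-4 + c))² (S(c) = (c*c + (c - 4)*(c + c))² = (c² + (-4 + c)*(2*c))² = (c² + 2*c*(-4 + c))²)
S(19)*(-193) + E(-2) = (19²*(-8 + 3*19)²)*(-193) + 1/(-2) = (361*(-8 + 57)²)*(-193) - ½ = (361*49²)*(-193) - ½ = (361*2401)*(-193) - ½ = 866761*(-193) - ½ = -167284873 - ½ = -334569747/2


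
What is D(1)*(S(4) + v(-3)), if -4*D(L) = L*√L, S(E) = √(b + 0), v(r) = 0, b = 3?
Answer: -√3/4 ≈ -0.43301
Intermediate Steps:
S(E) = √3 (S(E) = √(3 + 0) = √3)
D(L) = -L^(3/2)/4 (D(L) = -L*√L/4 = -L^(3/2)/4)
D(1)*(S(4) + v(-3)) = (-1^(3/2)/4)*(√3 + 0) = (-¼*1)*√3 = -√3/4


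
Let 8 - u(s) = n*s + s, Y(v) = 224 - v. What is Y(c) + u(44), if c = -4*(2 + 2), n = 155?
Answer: -6616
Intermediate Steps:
c = -16 (c = -4*4 = -16)
u(s) = 8 - 156*s (u(s) = 8 - (155*s + s) = 8 - 156*s)
Y(c) + u(44) = (224 - 1*(-16)) + (8 - 156*44) = (224 + 16) + (8 - 6864) = 240 - 6856 = -6616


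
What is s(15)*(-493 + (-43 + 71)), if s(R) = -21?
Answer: 9765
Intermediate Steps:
s(15)*(-493 + (-43 + 71)) = -21*(-493 + (-43 + 71)) = -21*(-493 + 28) = -21*(-465) = 9765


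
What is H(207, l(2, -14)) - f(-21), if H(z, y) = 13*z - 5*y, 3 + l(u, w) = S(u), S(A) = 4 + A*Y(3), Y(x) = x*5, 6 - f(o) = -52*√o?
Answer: 2530 - 52*I*√21 ≈ 2530.0 - 238.29*I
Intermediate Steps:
f(o) = 6 + 52*√o (f(o) = 6 - (-52)*√o = 6 + 52*√o)
Y(x) = 5*x
S(A) = 4 + 15*A (S(A) = 4 + A*(5*3) = 4 + A*15 = 4 + 15*A)
l(u, w) = 1 + 15*u (l(u, w) = -3 + (4 + 15*u) = 1 + 15*u)
H(z, y) = -5*y + 13*z
H(207, l(2, -14)) - f(-21) = (-5*(1 + 15*2) + 13*207) - (6 + 52*√(-21)) = (-5*(1 + 30) + 2691) - (6 + 52*(I*√21)) = (-5*31 + 2691) - (6 + 52*I*√21) = (-155 + 2691) + (-6 - 52*I*√21) = 2536 + (-6 - 52*I*√21) = 2530 - 52*I*√21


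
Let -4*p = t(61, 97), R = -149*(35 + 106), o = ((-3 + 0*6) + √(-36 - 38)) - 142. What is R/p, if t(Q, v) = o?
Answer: -4061740/7033 - 28012*I*√74/7033 ≈ -577.53 - 34.263*I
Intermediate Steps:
o = -145 + I*√74 (o = ((-3 + 0) + √(-74)) - 142 = (-3 + I*√74) - 142 = -145 + I*√74 ≈ -145.0 + 8.6023*I)
R = -21009 (R = -149*141 = -21009)
t(Q, v) = -145 + I*√74
p = 145/4 - I*√74/4 (p = -(-145 + I*√74)/4 = 145/4 - I*√74/4 ≈ 36.25 - 2.1506*I)
R/p = -21009/(145/4 - I*√74/4)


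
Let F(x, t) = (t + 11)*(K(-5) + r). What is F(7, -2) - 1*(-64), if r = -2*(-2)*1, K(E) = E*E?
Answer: 325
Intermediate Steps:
K(E) = E²
r = 4 (r = 4*1 = 4)
F(x, t) = 319 + 29*t (F(x, t) = (t + 11)*((-5)² + 4) = (11 + t)*(25 + 4) = (11 + t)*29 = 319 + 29*t)
F(7, -2) - 1*(-64) = (319 + 29*(-2)) - 1*(-64) = (319 - 58) + 64 = 261 + 64 = 325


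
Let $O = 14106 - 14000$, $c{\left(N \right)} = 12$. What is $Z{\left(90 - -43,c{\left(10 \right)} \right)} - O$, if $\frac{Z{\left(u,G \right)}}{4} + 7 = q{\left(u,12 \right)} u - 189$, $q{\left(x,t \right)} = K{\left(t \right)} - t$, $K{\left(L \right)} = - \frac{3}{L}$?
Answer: $-7407$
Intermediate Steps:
$q{\left(x,t \right)} = - t - \frac{3}{t}$ ($q{\left(x,t \right)} = - \frac{3}{t} - t = - t - \frac{3}{t}$)
$Z{\left(u,G \right)} = -784 - 49 u$ ($Z{\left(u,G \right)} = -28 + 4 \left(\left(\left(-1\right) 12 - \frac{3}{12}\right) u - 189\right) = -28 + 4 \left(\left(-12 - \frac{1}{4}\right) u - 189\right) = -28 + 4 \left(- \frac{49 u}{4} - 189\right) = -28 + 4 \left(-189 - \frac{49 u}{4}\right) = -28 - \left(756 + 49 u\right) = -784 - 49 u$)
$O = 106$ ($O = 14106 - 14000 = 106$)
$Z{\left(90 - -43,c{\left(10 \right)} \right)} - O = \left(-784 - 49 \left(90 - -43\right)\right) - 106 = \left(-784 - 49 \left(90 + 43\right)\right) - 106 = \left(-784 - 6517\right) - 106 = -7301 - 106 = -7407$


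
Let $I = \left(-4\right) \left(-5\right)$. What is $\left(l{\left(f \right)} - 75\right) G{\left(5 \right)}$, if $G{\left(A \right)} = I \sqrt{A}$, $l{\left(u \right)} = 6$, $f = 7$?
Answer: $- 1380 \sqrt{5} \approx -3085.8$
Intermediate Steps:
$I = 20$
$G{\left(A \right)} = 20 \sqrt{A}$
$\left(l{\left(f \right)} - 75\right) G{\left(5 \right)} = \left(6 - 75\right) 20 \sqrt{5} = - 69 \cdot 20 \sqrt{5} = - 1380 \sqrt{5}$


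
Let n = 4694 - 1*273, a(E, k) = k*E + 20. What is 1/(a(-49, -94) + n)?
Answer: 1/9047 ≈ 0.00011053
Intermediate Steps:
a(E, k) = 20 + E*k (a(E, k) = E*k + 20 = 20 + E*k)
n = 4421 (n = 4694 - 273 = 4421)
1/(a(-49, -94) + n) = 1/((20 - 49*(-94)) + 4421) = 1/((20 + 4606) + 4421) = 1/(4626 + 4421) = 1/9047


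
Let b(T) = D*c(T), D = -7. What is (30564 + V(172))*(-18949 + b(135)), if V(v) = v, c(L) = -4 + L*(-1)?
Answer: -552510336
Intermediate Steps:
c(L) = -4 - L
b(T) = 28 + 7*T (b(T) = -7*(-4 - T) = 28 + 7*T)
(30564 + V(172))*(-18949 + b(135)) = (30564 + 172)*(-18949 + (28 + 7*135)) = 30736*(-18949 + (28 + 945)) = 30736*(-18949 + 973) = 30736*(-17976) = -552510336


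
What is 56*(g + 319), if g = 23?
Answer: 19152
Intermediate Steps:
56*(g + 319) = 56*(23 + 319) = 56*342 = 19152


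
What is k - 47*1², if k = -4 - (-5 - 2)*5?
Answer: -16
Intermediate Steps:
k = 31 (k = -4 - (-7)*5 = -4 - 1*(-35) = -4 + 35 = 31)
k - 47*1² = 31 - 47*1² = 31 - 47*1 = 31 - 47 = -16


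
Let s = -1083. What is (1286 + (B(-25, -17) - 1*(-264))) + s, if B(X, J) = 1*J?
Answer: 450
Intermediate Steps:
B(X, J) = J
(1286 + (B(-25, -17) - 1*(-264))) + s = (1286 + (-17 - 1*(-264))) - 1083 = (1286 + (-17 + 264)) - 1083 = (1286 + 247) - 1083 = 1533 - 1083 = 450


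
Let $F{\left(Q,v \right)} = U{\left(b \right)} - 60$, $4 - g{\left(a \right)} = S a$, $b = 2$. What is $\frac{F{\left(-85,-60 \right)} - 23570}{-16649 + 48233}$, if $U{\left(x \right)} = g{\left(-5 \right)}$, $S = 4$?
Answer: $- \frac{11803}{15792} \approx -0.7474$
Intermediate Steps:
$g{\left(a \right)} = 4 - 4 a$
$U{\left(x \right)} = 24$ ($U{\left(x \right)} = 4 - -20 = 4 + 20 = 24$)
$F{\left(Q,v \right)} = -36$ ($F{\left(Q,v \right)} = 24 - 60 = -36$)
$\frac{F{\left(-85,-60 \right)} - 23570}{-16649 + 48233} = \frac{-36 - 23570}{-16649 + 48233} = - \frac{23606}{31584} = \left(-23606\right) \frac{1}{31584} = - \frac{11803}{15792}$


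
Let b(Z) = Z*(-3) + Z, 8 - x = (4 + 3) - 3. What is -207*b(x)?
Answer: 1656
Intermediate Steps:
x = 4 (x = 8 - ((4 + 3) - 3) = 8 - (7 - 3) = 8 - 1*4 = 8 - 4 = 4)
b(Z) = -2*Z (b(Z) = -3*Z + Z = -2*Z)
-207*b(x) = -(-414)*4 = -207*(-8) = 1656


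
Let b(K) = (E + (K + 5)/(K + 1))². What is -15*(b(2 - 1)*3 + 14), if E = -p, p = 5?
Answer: -390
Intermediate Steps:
E = -5 (E = -1*5 = -5)
b(K) = (-5 + (5 + K)/(1 + K))² (b(K) = (-5 + (K + 5)/(K + 1))² = (-5 + (5 + K)/(1 + K))²)
-15*(b(2 - 1)*3 + 14) = -15*((16*(2 - 1)²/(1 + (2 - 1))²)*3 + 14) = -15*((16*1²/(1 + 1)²)*3 + 14) = -15*((16*1/2²)*3 + 14) = -15*((16*1*(¼))*3 + 14) = -15*(4*3 + 14) = -15*(12 + 14) = -15*26 = -390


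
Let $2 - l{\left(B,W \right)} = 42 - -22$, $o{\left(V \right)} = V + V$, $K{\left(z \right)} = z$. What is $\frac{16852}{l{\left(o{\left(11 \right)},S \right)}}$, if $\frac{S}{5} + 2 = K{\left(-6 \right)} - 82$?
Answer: $- \frac{8426}{31} \approx -271.81$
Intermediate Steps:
$o{\left(V \right)} = 2 V$
$S = -450$ ($S = -10 + 5 \left(-6 - 82\right) = -10 + 5 \left(-88\right) = -10 - 440 = -450$)
$l{\left(B,W \right)} = -62$ ($l{\left(B,W \right)} = 2 - \left(42 - -22\right) = 2 - \left(42 + 22\right) = 2 - 64 = -62$)
$\frac{16852}{l{\left(o{\left(11 \right)},S \right)}} = \frac{16852}{-62} = 16852 \left(- \frac{1}{62}\right) = - \frac{8426}{31}$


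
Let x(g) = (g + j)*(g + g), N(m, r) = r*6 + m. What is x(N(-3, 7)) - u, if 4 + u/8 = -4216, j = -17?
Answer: 35476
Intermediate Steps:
N(m, r) = m + 6*r (N(m, r) = 6*r + m = m + 6*r)
x(g) = 2*g*(-17 + g) (x(g) = (g - 17)*(g + g) = (-17 + g)*(2*g) = 2*g*(-17 + g))
u = -33760 (u = -32 + 8*(-4216) = -32 - 33728 = -33760)
x(N(-3, 7)) - u = 2*(-3 + 6*7)*(-17 + (-3 + 6*7)) - 1*(-33760) = 2*(-3 + 42)*(-17 + (-3 + 42)) + 33760 = 2*39*(-17 + 39) + 33760 = 2*39*22 + 33760 = 1716 + 33760 = 35476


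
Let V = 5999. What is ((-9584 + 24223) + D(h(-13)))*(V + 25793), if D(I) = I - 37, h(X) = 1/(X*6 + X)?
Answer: 42244605552/91 ≈ 4.6423e+8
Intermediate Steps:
h(X) = 1/(7*X) (h(X) = 1/(6*X + X) = 1/(7*X))
D(I) = -37 + I
((-9584 + 24223) + D(h(-13)))*(V + 25793) = ((-9584 + 24223) + (-37 + (⅐)/(-13)))*(5999 + 25793) = (14639 + (-37 + (⅐)*(-1/13)))*31792 = (14639 + (-37 - 1/91))*31792 = (14639 - 3368/91)*31792 = (1328781/91)*31792 = 42244605552/91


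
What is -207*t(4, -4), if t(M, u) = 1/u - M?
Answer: 3519/4 ≈ 879.75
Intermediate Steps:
-207*t(4, -4) = -207*(1/(-4) - 1*4) = -207*(-1/4 - 4) = -207*(-17/4) = 3519/4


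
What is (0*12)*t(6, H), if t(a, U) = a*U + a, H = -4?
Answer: 0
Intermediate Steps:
t(a, U) = a + U*a (t(a, U) = U*a + a = a + U*a)
(0*12)*t(6, H) = (0*12)*(6*(1 - 4)) = 0*(6*(-3)) = 0*(-18) = 0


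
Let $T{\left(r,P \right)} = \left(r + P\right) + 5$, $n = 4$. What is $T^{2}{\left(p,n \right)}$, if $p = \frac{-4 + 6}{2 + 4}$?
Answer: $\frac{784}{9} \approx 87.111$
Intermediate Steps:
$p = \frac{1}{3}$ ($p = \frac{2}{6} = 2 \cdot \frac{1}{6} = \frac{1}{3} \approx 0.33333$)
$T{\left(r,P \right)} = 5 + P + r$ ($T{\left(r,P \right)} = \left(P + r\right) + 5 = 5 + P + r$)
$T^{2}{\left(p,n \right)} = \left(5 + 4 + \frac{1}{3}\right)^{2} = \left(\frac{28}{3}\right)^{2} = \frac{784}{9}$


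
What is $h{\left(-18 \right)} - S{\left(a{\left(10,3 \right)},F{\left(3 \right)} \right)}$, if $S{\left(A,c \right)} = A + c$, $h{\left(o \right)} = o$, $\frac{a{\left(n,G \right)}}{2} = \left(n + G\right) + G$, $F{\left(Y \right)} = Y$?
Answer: $-53$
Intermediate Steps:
$a{\left(n,G \right)} = 2 n + 4 G$ ($a{\left(n,G \right)} = 2 \left(\left(n + G\right) + G\right) = 2 \left(\left(G + n\right) + G\right) = 2 \left(n + 2 G\right) = 2 n + 4 G$)
$h{\left(-18 \right)} - S{\left(a{\left(10,3 \right)},F{\left(3 \right)} \right)} = -18 - \left(\left(2 \cdot 10 + 4 \cdot 3\right) + 3\right) = -18 - \left(\left(20 + 12\right) + 3\right) = -18 - \left(32 + 3\right) = -18 - 35 = -53$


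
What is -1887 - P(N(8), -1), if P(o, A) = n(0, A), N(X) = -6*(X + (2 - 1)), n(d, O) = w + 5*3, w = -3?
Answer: -1899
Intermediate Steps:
n(d, O) = 12 (n(d, O) = -3 + 5*3 = -3 + 15 = 12)
N(X) = -6 - 6*X (N(X) = -6*(X + 1) = -6*(1 + X) = -6 - 6*X)
P(o, A) = 12
-1887 - P(N(8), -1) = -1887 - 1*12 = -1887 - 12 = -1899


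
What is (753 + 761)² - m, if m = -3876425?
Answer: 6168621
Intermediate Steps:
(753 + 761)² - m = (753 + 761)² - 1*(-3876425) = 1514² + 3876425 = 2292196 + 3876425 = 6168621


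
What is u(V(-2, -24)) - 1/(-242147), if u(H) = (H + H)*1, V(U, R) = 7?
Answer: 3390059/242147 ≈ 14.000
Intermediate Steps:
u(H) = 2*H (u(H) = (2*H)*1 = 2*H)
u(V(-2, -24)) - 1/(-242147) = 2*7 - 1/(-242147) = 14 - 1*(-1/242147) = 14 + 1/242147 = 3390059/242147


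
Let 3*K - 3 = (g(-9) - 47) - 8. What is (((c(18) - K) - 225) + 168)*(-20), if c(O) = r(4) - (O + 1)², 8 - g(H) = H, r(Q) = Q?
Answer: 24140/3 ≈ 8046.7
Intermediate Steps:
g(H) = 8 - H
c(O) = 4 - (1 + O)² (c(O) = 4 - (O + 1)² = 4 - (1 + O)²)
K = -35/3 (K = 1 + (((8 - 1*(-9)) - 47) - 8)/3 = 1 + (((8 + 9) - 47) - 8)/3 = 1 + ((17 - 47) - 8)/3 = 1 + (-30 - 8)/3 = 1 + (⅓)*(-38) = 1 - 38/3 = -35/3 ≈ -11.667)
(((c(18) - K) - 225) + 168)*(-20) = ((((4 - (1 + 18)²) - 1*(-35/3)) - 225) + 168)*(-20) = ((((4 - 1*19²) + 35/3) - 225) + 168)*(-20) = ((((4 - 1*361) + 35/3) - 225) + 168)*(-20) = ((((4 - 361) + 35/3) - 225) + 168)*(-20) = (((-357 + 35/3) - 225) + 168)*(-20) = ((-1036/3 - 225) + 168)*(-20) = (-1711/3 + 168)*(-20) = -1207/3*(-20) = 24140/3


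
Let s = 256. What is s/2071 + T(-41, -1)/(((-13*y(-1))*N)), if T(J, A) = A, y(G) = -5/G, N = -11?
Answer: 180969/1480765 ≈ 0.12221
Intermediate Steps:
s/2071 + T(-41, -1)/(((-13*y(-1))*N)) = 256/2071 - 1/(-(-65)/(-1)*(-11)) = 256*(1/2071) - 1/(-(-65)*(-1)*(-11)) = 256/2071 - 1/(-13*5*(-11)) = 256/2071 - 1/((-65*(-11))) = 256/2071 - 1/715 = 180969/1480765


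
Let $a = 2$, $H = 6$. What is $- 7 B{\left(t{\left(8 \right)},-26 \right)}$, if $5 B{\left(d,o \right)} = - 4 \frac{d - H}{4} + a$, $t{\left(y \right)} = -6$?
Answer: $- \frac{98}{5} \approx -19.6$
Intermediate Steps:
$B{\left(d,o \right)} = \frac{8}{5} - \frac{d}{5}$ ($B{\left(d,o \right)} = \frac{- 4 \frac{d - 6}{4} + 2}{5} = \frac{- 4 \left(d - 6\right) \frac{1}{4} + 2}{5} = \frac{- 4 \left(-6 + d\right) \frac{1}{4} + 2}{5} = \frac{- 4 \left(- \frac{3}{2} + \frac{d}{4}\right) + 2}{5} = \frac{\left(6 - d\right) + 2}{5} = \frac{8 - d}{5} = \frac{8}{5} - \frac{d}{5}$)
$- 7 B{\left(t{\left(8 \right)},-26 \right)} = - 7 \left(\frac{8}{5} - - \frac{6}{5}\right) = - 7 \left(\frac{8}{5} + \frac{6}{5}\right) = \left(-7\right) \frac{14}{5} = - \frac{98}{5}$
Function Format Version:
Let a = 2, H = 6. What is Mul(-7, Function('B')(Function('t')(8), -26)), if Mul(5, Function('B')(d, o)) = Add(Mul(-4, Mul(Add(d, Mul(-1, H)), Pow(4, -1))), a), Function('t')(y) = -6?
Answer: Rational(-98, 5) ≈ -19.600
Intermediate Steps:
Function('B')(d, o) = Add(Rational(8, 5), Mul(Rational(-1, 5), d)) (Function('B')(d, o) = Mul(Rational(1, 5), Add(Mul(-4, Mul(Add(d, Mul(-1, 6)), Pow(4, -1))), 2)) = Mul(Rational(1, 5), Add(Mul(-4, Mul(Add(d, -6), Rational(1, 4))), 2)) = Mul(Rational(1, 5), Add(Mul(-4, Mul(Add(-6, d), Rational(1, 4))), 2)) = Mul(Rational(1, 5), Add(Mul(-4, Add(Rational(-3, 2), Mul(Rational(1, 4), d))), 2)) = Mul(Rational(1, 5), Add(Add(6, Mul(-1, d)), 2)) = Mul(Rational(1, 5), Add(8, Mul(-1, d))) = Add(Rational(8, 5), Mul(Rational(-1, 5), d)))
Mul(-7, Function('B')(Function('t')(8), -26)) = Mul(-7, Add(Rational(8, 5), Mul(Rational(-1, 5), -6))) = Mul(-7, Add(Rational(8, 5), Rational(6, 5))) = Mul(-7, Rational(14, 5)) = Rational(-98, 5)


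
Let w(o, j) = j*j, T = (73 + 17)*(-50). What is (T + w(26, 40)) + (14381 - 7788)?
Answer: 3693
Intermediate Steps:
T = -4500 (T = 90*(-50) = -4500)
w(o, j) = j²
(T + w(26, 40)) + (14381 - 7788) = (-4500 + 40²) + (14381 - 7788) = (-4500 + 1600) + 6593 = -2900 + 6593 = 3693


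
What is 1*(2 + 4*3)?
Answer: 14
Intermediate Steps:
1*(2 + 4*3) = 1*(2 + 12) = 1*14 = 14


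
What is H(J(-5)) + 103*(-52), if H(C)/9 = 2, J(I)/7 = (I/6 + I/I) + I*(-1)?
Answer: -5338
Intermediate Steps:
J(I) = 7 - 35*I/6 (J(I) = 7*((I/6 + I/I) + I*(-1)) = 7*((I*(1/6) + 1) - I) = 7*((I/6 + 1) - I) = 7*((1 + I/6) - I) = 7*(1 - 5*I/6) = 7 - 35*I/6)
H(C) = 18 (H(C) = 9*2 = 18)
H(J(-5)) + 103*(-52) = 18 + 103*(-52) = 18 - 5356 = -5338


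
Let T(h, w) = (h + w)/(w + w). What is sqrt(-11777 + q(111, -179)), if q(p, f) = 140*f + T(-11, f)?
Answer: 8*I*sqrt(18441833)/179 ≈ 191.93*I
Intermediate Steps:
T(h, w) = (h + w)/(2*w) (T(h, w) = (h + w)/((2*w)) = (h + w)*(1/(2*w)) = (h + w)/(2*w))
q(p, f) = 140*f + (-11 + f)/(2*f)
sqrt(-11777 + q(111, -179)) = sqrt(-11777 + (1/2)*(-11 - 179 + 280*(-179)**2)/(-179)) = sqrt(-11777 + (1/2)*(-1/179)*(-11 - 179 + 280*32041)) = sqrt(-11777 + (1/2)*(-1/179)*(-11 - 179 + 8971480)) = sqrt(-11777 + (1/2)*(-1/179)*8971290) = sqrt(-11777 - 4485645/179) = sqrt(-6593728/179) = 8*I*sqrt(18441833)/179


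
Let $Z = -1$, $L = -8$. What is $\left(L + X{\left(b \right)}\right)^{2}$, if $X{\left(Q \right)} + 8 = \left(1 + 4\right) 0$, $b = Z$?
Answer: $256$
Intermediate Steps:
$b = -1$
$X{\left(Q \right)} = -8$ ($X{\left(Q \right)} = -8 + \left(1 + 4\right) 0 = -8 + 5 \cdot 0 = -8 + 0 = -8$)
$\left(L + X{\left(b \right)}\right)^{2} = \left(-8 - 8\right)^{2} = \left(-16\right)^{2} = 256$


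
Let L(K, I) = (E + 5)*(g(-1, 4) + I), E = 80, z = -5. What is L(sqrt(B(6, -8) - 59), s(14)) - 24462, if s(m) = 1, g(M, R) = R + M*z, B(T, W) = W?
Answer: -23612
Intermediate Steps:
g(M, R) = R - 5*M (g(M, R) = R + M*(-5) = R - 5*M)
L(K, I) = 765 + 85*I (L(K, I) = (80 + 5)*((4 - 5*(-1)) + I) = 85*((4 + 5) + I) = 85*(9 + I) = 765 + 85*I)
L(sqrt(B(6, -8) - 59), s(14)) - 24462 = (765 + 85*1) - 24462 = (765 + 85) - 24462 = 850 - 24462 = -23612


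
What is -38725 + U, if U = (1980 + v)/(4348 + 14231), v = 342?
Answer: -239823151/6193 ≈ -38725.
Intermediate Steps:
U = 774/6193 (U = (1980 + 342)/(4348 + 14231) = 2322/18579 = 2322*(1/18579) = 774/6193 ≈ 0.12498)
-38725 + U = -38725 + 774/6193 = -239823151/6193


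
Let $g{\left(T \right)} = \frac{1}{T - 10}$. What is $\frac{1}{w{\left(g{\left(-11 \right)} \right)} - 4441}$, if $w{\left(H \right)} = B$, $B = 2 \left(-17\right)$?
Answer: $- \frac{1}{4475} \approx -0.00022346$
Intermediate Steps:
$B = -34$
$g{\left(T \right)} = \frac{1}{-10 + T}$
$w{\left(H \right)} = -34$
$\frac{1}{w{\left(g{\left(-11 \right)} \right)} - 4441} = \frac{1}{-34 - 4441} = \frac{1}{-4475} = - \frac{1}{4475}$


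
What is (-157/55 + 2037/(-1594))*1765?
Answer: -127889429/17534 ≈ -7293.8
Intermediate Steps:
(-157/55 + 2037/(-1594))*1765 = (-157*1/55 + 2037*(-1/1594))*1765 = (-157/55 - 2037/1594)*1765 = -362293/87670*1765 = -127889429/17534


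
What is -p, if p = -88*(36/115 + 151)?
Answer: 1531288/115 ≈ 13316.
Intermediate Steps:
p = -1531288/115 (p = -88*(36*(1/115) + 151) = -88*(36/115 + 151) = -88*17401/115 = -1531288/115 ≈ -13316.)
-p = -1*(-1531288/115) = 1531288/115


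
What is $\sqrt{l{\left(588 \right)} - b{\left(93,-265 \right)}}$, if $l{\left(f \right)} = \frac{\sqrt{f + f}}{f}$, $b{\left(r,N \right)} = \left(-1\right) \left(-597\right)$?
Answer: $\frac{\sqrt{-1053108 + 42 \sqrt{6}}}{42} \approx 24.432 i$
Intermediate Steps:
$b{\left(r,N \right)} = 597$
$l{\left(f \right)} = \frac{\sqrt{2}}{\sqrt{f}}$ ($l{\left(f \right)} = \frac{\sqrt{2 f}}{f} = \frac{\sqrt{2} \sqrt{f}}{f} = \frac{\sqrt{2}}{\sqrt{f}}$)
$\sqrt{l{\left(588 \right)} - b{\left(93,-265 \right)}} = \sqrt{\frac{\sqrt{2}}{14 \sqrt{3}} - 597} = \sqrt{\sqrt{2} \frac{\sqrt{3}}{42} - 597} = \sqrt{\frac{\sqrt{6}}{42} - 597} = \sqrt{-597 + \frac{\sqrt{6}}{42}}$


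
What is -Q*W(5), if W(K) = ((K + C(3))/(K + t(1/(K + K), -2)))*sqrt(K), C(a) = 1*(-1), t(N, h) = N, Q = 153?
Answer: -120*sqrt(5) ≈ -268.33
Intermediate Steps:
C(a) = -1
W(K) = sqrt(K)*(-1 + K)/(K + 1/(2*K)) (W(K) = ((K - 1)/(K + 1/(K + K)))*sqrt(K) = ((-1 + K)/(K + 1/(2*K)))*sqrt(K) = sqrt(K)*(-1 + K)/(K + 1/(2*K)))
-Q*W(5) = -153*2*5**(3/2)*(-1 + 5)/(1 + 2*5**2) = -153*2*(5*sqrt(5))*4/(1 + 2*25) = -153*2*(5*sqrt(5))*4/(1 + 50) = -153*2*(5*sqrt(5))*4/51 = -153*2*(5*sqrt(5))*(1/51)*4 = -153*40*sqrt(5)/51 = -120*sqrt(5)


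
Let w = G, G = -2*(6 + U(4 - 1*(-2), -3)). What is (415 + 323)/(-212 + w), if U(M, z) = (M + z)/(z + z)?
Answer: -738/223 ≈ -3.3094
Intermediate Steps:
U(M, z) = (M + z)/(2*z) (U(M, z) = (M + z)/((2*z)) = (M + z)*(1/(2*z)) = (M + z)/(2*z))
G = -11 (G = -2*(6 + (½)*((4 - 1*(-2)) - 3)/(-3)) = -2*(6 + (½)*(-⅓)*((4 + 2) - 3)) = -2*(6 + (½)*(-⅓)*(6 - 3)) = -2*(6 + (½)*(-⅓)*3) = -2*(6 - ½) = -2*11/2 = -11)
w = -11
(415 + 323)/(-212 + w) = (415 + 323)/(-212 - 11) = 738/(-223) = 738*(-1/223) = -738/223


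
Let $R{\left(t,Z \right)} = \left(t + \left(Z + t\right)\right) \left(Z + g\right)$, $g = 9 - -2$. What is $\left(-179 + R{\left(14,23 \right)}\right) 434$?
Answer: $674870$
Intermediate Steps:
$g = 11$ ($g = 9 + 2 = 11$)
$R{\left(t,Z \right)} = \left(11 + Z\right) \left(Z + 2 t\right)$ ($R{\left(t,Z \right)} = \left(t + \left(Z + t\right)\right) \left(Z + 11\right) = \left(Z + 2 t\right) \left(11 + Z\right) = \left(11 + Z\right) \left(Z + 2 t\right)$)
$\left(-179 + R{\left(14,23 \right)}\right) 434 = \left(-179 + \left(23^{2} + 11 \cdot 23 + 22 \cdot 14 + 2 \cdot 23 \cdot 14\right)\right) 434 = \left(-179 + \left(529 + 253 + 308 + 644\right)\right) 434 = \left(-179 + 1734\right) 434 = 1555 \cdot 434 = 674870$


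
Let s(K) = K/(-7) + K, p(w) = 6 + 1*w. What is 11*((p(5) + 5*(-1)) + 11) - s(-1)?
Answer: 1315/7 ≈ 187.86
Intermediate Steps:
p(w) = 6 + w
s(K) = 6*K/7 (s(K) = K*(-1/7) + K = -K/7 + K = 6*K/7)
11*((p(5) + 5*(-1)) + 11) - s(-1) = 11*(((6 + 5) + 5*(-1)) + 11) - 6*(-1)/7 = 11*((11 - 5) + 11) - 1*(-6/7) = 11*(6 + 11) + 6/7 = 11*17 + 6/7 = 187 + 6/7 = 1315/7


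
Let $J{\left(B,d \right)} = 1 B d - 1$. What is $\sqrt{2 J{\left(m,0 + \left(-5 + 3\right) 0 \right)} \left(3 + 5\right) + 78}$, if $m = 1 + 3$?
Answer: $\sqrt{62} \approx 7.874$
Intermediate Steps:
$m = 4$
$J{\left(B,d \right)} = -1 + B d$ ($J{\left(B,d \right)} = B d - 1 = -1 + B d$)
$\sqrt{2 J{\left(m,0 + \left(-5 + 3\right) 0 \right)} \left(3 + 5\right) + 78} = \sqrt{2 \left(-1 + 4 \left(0 + \left(-5 + 3\right) 0\right)\right) \left(3 + 5\right) + 78} = \sqrt{2 \left(-1 + 4 \left(0 - 0\right)\right) 8 + 78} = \sqrt{2 \left(-1 + 4 \left(0 + 0\right)\right) 8 + 78} = \sqrt{2 \left(-1 + 4 \cdot 0\right) 8 + 78} = \sqrt{2 \left(-1 + 0\right) 8 + 78} = \sqrt{2 \left(-1\right) 8 + 78} = \sqrt{\left(-2\right) 8 + 78} = \sqrt{-16 + 78} = \sqrt{62}$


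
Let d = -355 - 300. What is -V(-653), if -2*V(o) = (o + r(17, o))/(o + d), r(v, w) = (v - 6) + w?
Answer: 1295/2616 ≈ 0.49503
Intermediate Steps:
r(v, w) = -6 + v + w (r(v, w) = (-6 + v) + w = -6 + v + w)
d = -655
V(o) = -(11 + 2*o)/(2*(-655 + o)) (V(o) = -(o + (-6 + 17 + o))/(2*(o - 655)) = -(o + (11 + o))/(2*(-655 + o)) = -(11 + 2*o)/(2*(-655 + o)))
-V(-653) = -(-11/2 - 1*(-653))/(-655 - 653) = -(-11/2 + 653)/(-1308) = -(-1)*1295/(1308*2) = -1*(-1295/2616) = 1295/2616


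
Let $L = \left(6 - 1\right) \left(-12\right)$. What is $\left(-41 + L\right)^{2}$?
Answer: $10201$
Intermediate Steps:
$L = -60$ ($L = \left(6 - 1\right) \left(-12\right) = 5 \left(-12\right) = -60$)
$\left(-41 + L\right)^{2} = \left(-41 - 60\right)^{2} = \left(-101\right)^{2} = 10201$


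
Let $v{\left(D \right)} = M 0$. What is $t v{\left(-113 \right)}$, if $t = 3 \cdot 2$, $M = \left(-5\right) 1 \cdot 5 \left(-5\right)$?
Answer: $0$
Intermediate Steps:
$M = 125$ ($M = \left(-5\right) \left(-25\right) = 125$)
$v{\left(D \right)} = 0$ ($v{\left(D \right)} = 125 \cdot 0 = 0$)
$t = 6$
$t v{\left(-113 \right)} = 6 \cdot 0 = 0$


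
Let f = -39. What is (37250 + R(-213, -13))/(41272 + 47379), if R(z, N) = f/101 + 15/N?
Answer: 48907228/116398763 ≈ 0.42017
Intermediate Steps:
R(z, N) = -39/101 + 15/N
(37250 + R(-213, -13))/(41272 + 47379) = (37250 + (-39/101 + 15/(-13)))/(41272 + 47379) = (37250 + (-39/101 + 15*(-1/13)))/88651 = (37250 + (-39/101 - 15/13))*(1/88651) = (37250 - 2022/1313)*(1/88651) = (48907228/1313)*(1/88651) = 48907228/116398763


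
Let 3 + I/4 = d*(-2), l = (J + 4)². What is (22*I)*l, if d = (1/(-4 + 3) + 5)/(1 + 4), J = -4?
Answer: 0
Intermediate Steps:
l = 0 (l = (-4 + 4)² = 0² = 0)
d = ⅘ (d = (1/(-1) + 5)/5 = (-1 + 5)*(⅕) = 4*(⅕) = ⅘ ≈ 0.80000)
I = -92/5 (I = -12 + 4*((⅘)*(-2)) = -12 + 4*(-8/5) = -12 - 32/5 = -92/5 ≈ -18.400)
(22*I)*l = (22*(-92/5))*0 = -2024/5*0 = 0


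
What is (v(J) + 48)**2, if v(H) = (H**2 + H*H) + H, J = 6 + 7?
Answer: 159201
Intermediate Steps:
J = 13
v(H) = H + 2*H**2 (v(H) = (H**2 + H**2) + H = 2*H**2 + H = H + 2*H**2)
(v(J) + 48)**2 = (13*(1 + 2*13) + 48)**2 = (13*(1 + 26) + 48)**2 = (13*27 + 48)**2 = (351 + 48)**2 = 399**2 = 159201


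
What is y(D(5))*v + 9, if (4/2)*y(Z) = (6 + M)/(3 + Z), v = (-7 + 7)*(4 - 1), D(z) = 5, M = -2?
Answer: 9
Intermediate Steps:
v = 0 (v = 0*3 = 0)
y(Z) = 2/(3 + Z) (y(Z) = ((6 - 2)/(3 + Z))/2 = (4/(3 + Z))/2 = 2/(3 + Z))
y(D(5))*v + 9 = (2/(3 + 5))*0 + 9 = (2/8)*0 + 9 = (2*(⅛))*0 + 9 = (¼)*0 + 9 = 0 + 9 = 9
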